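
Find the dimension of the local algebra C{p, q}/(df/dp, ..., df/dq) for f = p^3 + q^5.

8

The Hessian of f at 0 has rank 0. Corank 2; j^3 = p^3 is a perfect cube, so E-series; the 5-jet and mu = 8 give E_8.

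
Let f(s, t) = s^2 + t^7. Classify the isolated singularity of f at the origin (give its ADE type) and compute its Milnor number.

Type A_6, Milnor number mu = 6.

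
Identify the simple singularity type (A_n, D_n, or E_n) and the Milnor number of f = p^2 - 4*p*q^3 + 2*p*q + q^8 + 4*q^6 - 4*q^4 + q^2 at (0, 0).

Type A_7, Milnor number mu = 7.

The Hessian of f at 0 is [[2, 2], [2, 2]] with rank 1, so corank 1. A Groebner basis of the Jacobian ideal J(f) in C{p,q} is {p^3 - 3*p*q^2 - p - q, p^2*q + 2*p*q^2 + p/2 + q/2, -p/2 + q^3 - q/2}; counting standard monomials gives mu = 7. Corank 1: A-series; mu = 7 gives A_7.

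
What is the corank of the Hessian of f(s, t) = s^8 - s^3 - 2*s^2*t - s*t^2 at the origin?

2

The Hessian at 0 is [[0, 0], [0, 0]] of rank 0; hence corank 2.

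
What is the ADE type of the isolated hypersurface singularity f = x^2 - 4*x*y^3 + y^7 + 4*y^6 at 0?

The Hessian of f at 0 has rank 1. Corank 1: A-series; mu = 6 gives A_6.

A_{6}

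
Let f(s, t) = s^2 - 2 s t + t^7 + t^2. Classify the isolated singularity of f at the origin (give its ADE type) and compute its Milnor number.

Type A_6, Milnor number mu = 6.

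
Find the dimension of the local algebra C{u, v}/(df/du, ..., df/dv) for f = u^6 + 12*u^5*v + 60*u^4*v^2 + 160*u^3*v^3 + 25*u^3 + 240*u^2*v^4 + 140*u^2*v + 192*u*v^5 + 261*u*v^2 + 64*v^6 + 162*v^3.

7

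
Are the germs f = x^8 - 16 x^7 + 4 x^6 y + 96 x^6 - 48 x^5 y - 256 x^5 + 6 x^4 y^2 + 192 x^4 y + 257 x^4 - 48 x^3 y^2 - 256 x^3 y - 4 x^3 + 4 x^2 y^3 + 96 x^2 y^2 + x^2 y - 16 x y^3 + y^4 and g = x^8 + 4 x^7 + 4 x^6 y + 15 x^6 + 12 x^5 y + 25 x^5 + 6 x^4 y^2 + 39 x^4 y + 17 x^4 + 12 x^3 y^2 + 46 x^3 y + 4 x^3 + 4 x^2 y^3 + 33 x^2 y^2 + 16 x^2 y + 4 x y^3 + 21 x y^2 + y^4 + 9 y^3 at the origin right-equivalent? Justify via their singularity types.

Yes.

The Hessian of f at 0 has rank 0. Corank 2; j^3 = -x^2*(4*x - y) has shape L^2 M (L != M), so D-series; mu = 5 gives D_5. The Hessian of g at 0 has rank 0. Corank 2; j^3 = (x + y)*(2*x + 3*y)^2 has shape L^2 M (L != M), so D-series; mu = 5 gives D_5. Both have type D_5, hence right-equivalent.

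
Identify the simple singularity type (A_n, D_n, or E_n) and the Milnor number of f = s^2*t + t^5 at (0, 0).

Type D6, Milnor number mu = 6.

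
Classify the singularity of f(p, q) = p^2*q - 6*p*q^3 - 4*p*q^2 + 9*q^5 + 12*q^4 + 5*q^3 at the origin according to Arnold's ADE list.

D4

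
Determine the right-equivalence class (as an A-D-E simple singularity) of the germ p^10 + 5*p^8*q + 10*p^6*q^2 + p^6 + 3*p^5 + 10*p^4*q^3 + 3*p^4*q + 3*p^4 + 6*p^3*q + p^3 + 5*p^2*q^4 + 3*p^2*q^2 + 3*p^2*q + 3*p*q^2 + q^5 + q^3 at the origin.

E8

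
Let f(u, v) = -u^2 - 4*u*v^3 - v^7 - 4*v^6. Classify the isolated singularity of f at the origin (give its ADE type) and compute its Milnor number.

Type A_6, Milnor number mu = 6.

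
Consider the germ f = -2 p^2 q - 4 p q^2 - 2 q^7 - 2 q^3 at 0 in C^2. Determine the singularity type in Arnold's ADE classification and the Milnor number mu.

Type D_8, Milnor number mu = 8.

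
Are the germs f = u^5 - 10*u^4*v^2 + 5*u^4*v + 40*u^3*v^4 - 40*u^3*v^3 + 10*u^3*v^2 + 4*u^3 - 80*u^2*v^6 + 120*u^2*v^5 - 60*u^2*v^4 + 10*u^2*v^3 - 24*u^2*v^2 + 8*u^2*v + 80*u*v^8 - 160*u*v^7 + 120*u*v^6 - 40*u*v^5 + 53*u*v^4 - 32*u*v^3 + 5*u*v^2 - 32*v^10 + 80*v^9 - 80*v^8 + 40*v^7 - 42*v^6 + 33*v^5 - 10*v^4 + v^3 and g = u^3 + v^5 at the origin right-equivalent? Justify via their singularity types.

The Hessian of f at 0 has rank 0. Corank 2; j^3 = (u + v)*(2*u + v)^2 has shape L^2 M (L != M), so D-series; mu = 6 gives D_6. The Hessian of g at 0 has rank 0. Corank 2; j^3 = u^3 is a perfect cube, so E-series; the 5-jet and mu = 8 give E_8. f is D_6 but g is E_8, hence not right-equivalent.

No.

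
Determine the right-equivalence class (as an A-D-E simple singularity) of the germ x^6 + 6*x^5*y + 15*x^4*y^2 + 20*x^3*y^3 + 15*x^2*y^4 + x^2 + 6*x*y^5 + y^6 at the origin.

The Hessian of f at 0 is [[2, 0], [0, 0]] with rank 1, so corank 1. A Groebner basis of the Jacobian ideal J(f) in C{x,y} is {y^5, x}; counting standard monomials gives mu = 5. Corank 1: A-series; mu = 5 gives A_5.

A5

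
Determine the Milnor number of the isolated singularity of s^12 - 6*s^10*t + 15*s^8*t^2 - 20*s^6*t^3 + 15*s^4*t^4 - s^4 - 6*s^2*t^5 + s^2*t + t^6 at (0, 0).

The Hessian of f at 0 has rank 0. Corank 2; j^3 = s^2*t has shape L^2 M (L != M), so D-series; mu = 7 gives D_7.

7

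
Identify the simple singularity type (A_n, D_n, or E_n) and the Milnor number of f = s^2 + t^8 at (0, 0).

Type A_{7}, Milnor number mu = 7.

The Hessian of f at 0 is [[2, 0], [0, 0]] with rank 1, so corank 1. A Groebner basis of the Jacobian ideal J(f) in C{s,t} is {t^7, s}; counting standard monomials gives mu = 7. Corank 1: A-series; mu = 7 gives A_7.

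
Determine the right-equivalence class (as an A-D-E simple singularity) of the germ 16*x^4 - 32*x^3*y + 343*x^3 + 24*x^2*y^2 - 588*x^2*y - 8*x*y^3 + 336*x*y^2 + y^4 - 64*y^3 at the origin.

E6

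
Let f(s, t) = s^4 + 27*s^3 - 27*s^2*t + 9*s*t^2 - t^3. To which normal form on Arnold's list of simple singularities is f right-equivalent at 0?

E_{6}

The Hessian of f at 0 is [[0, 0], [0, 0]] with rank 0, so corank 2. A Groebner basis of the Jacobian ideal J(f) in C{s,t} is {t^4, s*t^2 - 2*t^3/9, s^2 - 2*s*t/3 + t^2/9}; counting standard monomials gives mu = 6. Corank 2; j^3 = (3*s - t)^3 is a perfect cube, so E-series; the 4-jet and mu = 6 give E_6.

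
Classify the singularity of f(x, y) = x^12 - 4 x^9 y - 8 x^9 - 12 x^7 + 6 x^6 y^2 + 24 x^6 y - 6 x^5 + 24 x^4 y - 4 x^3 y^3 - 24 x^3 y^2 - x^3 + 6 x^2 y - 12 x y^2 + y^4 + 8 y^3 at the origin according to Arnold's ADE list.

E_6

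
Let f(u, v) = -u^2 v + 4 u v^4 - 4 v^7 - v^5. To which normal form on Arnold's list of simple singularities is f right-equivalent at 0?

The Hessian of f at 0 has rank 0. Corank 2; j^3 = -u^2*v has shape L^2 M (L != M), so D-series; mu = 6 gives D_6.

D_6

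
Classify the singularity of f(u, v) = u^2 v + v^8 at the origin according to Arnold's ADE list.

The Hessian of f at 0 has rank 0. Corank 2; j^3 = u^2*v has shape L^2 M (L != M), so D-series; mu = 9 gives D_9.

D9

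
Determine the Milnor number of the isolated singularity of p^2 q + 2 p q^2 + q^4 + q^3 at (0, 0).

5

The Hessian of f at 0 is [[0, 0], [0, 0]] with rank 0, so corank 2. A Groebner basis of the Jacobian ideal J(f) in C{p,q} is {p^3 - p^2/4 + q^2/4, p^2/4 + q^3 - q^2/4, p*q + q^2}; counting standard monomials gives mu = 5. Corank 2; j^3 = q*(p + q)^2 has shape L^2 M (L != M), so D-series; mu = 5 gives D_5.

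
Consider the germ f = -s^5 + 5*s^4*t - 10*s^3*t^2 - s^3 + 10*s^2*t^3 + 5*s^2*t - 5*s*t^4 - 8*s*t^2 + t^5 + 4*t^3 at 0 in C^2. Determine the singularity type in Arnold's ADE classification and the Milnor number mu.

Type D6, Milnor number mu = 6.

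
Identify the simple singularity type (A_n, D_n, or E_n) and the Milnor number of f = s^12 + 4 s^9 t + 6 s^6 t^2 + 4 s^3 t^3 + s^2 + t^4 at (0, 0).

The Hessian of f at 0 is [[2, 0], [0, 0]] with rank 1, so corank 1. A Groebner basis of the Jacobian ideal J(f) in C{s,t} is {t^3, s}; counting standard monomials gives mu = 3. Corank 1: A-series; mu = 3 gives A_3.

Type A_3, Milnor number mu = 3.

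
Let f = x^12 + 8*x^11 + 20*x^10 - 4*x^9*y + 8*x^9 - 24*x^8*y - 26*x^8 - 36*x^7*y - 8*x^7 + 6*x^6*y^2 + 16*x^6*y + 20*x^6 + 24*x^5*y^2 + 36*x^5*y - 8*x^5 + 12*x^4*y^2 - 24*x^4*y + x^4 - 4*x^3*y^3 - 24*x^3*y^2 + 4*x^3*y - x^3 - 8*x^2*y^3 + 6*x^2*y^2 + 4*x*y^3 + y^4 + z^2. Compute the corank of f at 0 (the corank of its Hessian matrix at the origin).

2

Hessian at 0 has rank 1.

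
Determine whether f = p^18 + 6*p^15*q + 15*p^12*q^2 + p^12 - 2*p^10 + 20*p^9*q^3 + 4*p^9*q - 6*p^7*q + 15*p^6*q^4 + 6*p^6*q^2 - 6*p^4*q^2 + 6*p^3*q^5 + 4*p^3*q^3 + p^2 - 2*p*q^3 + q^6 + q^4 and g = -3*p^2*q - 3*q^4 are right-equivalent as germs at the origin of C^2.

No.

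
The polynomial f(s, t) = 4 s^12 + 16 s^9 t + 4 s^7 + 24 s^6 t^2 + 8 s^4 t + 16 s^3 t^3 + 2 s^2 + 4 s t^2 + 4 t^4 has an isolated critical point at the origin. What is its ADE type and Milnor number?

Type A3, Milnor number mu = 3.

The Hessian of f at 0 is [[4, 0], [0, 0]] with rank 1, so corank 1. A Groebner basis of the Jacobian ideal J(f) in C{s,t} is {s^2, s*t, s + t^2}; counting standard monomials gives mu = 3. Corank 1: A-series; mu = 3 gives A_3.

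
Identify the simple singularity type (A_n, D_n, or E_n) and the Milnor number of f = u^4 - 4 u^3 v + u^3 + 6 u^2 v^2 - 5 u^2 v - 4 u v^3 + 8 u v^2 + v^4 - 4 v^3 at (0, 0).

Type D_{5}, Milnor number mu = 5.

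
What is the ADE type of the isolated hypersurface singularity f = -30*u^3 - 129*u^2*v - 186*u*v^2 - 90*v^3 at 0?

The Hessian of f at 0 is [[0, 0], [0, 0]] with rank 0, so corank 2. A Groebner basis of the Jacobian ideal J(f) in C{u,v} is {v^3, u^2 - 26*v^2/11, u*v + 17*v^2/11}; counting standard monomials gives mu = 4. Corank 2; j^3 = -3*(2*u + 3*v)*(5*u^2 + 14*u*v + 10*v^2) splits into three distinct lines over C (the quadratic factor has nonzero discriminant), so D_4.

D_{4}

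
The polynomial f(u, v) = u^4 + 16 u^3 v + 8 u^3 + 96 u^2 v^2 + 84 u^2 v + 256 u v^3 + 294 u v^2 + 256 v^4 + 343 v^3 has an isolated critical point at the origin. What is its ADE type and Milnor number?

The Hessian of f at 0 has rank 0. Corank 2; j^3 = (2*u + 7*v)^3 is a perfect cube, so E-series; the 4-jet and mu = 6 give E_6.

Type E_6, Milnor number mu = 6.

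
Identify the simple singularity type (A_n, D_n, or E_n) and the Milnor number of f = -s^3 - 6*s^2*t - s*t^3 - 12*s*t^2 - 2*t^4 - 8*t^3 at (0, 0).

The Hessian of f at 0 is [[0, 0], [0, 0]] with rank 0, so corank 2. A Groebner basis of the Jacobian ideal J(f) in C{s,t} is {s^3 + 6*s^2*t + 48*s^2 + 192*s*t + 192*t^2, -6*s^2 + s*t^2 - 24*s*t - 24*t^2, 3*s^2 + 12*s*t + t^3 + 12*t^2}; counting standard monomials gives mu = 7. Corank 2; j^3 = -(s + 2*t)^3 is a perfect cube, so E-series; the 4-jet and mu = 7 give E_7.

Type E7, Milnor number mu = 7.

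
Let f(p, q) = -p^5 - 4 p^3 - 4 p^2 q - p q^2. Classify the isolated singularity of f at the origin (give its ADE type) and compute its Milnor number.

Type D_6, Milnor number mu = 6.

The Hessian of f at 0 is [[0, 0], [0, 0]] with rank 0, so corank 2. A Groebner basis of the Jacobian ideal J(f) in C{p,q} is {32*p*q/5 + q^4 + 16*q^2/5, p*q^2 + q^3/2, p^2 + p*q/2}; counting standard monomials gives mu = 6. Corank 2; j^3 = -p*(2*p + q)^2 has shape L^2 M (L != M), so D-series; mu = 6 gives D_6.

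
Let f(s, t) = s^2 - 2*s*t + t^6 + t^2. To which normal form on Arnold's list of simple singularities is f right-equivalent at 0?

A5

The Hessian of f at 0 has rank 1. Corank 1: A-series; mu = 5 gives A_5.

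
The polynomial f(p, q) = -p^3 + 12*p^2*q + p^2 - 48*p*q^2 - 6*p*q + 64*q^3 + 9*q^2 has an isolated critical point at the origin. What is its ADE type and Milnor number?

Type A_2, Milnor number mu = 2.

The Hessian of f at 0 is [[2, -6], [-6, 18]] with rank 1, so corank 1. A Groebner basis of the Jacobian ideal J(f) in C{p,q} is {q^2, p - 3*q}; counting standard monomials gives mu = 2. Corank 1: A-series; mu = 2 gives A_2.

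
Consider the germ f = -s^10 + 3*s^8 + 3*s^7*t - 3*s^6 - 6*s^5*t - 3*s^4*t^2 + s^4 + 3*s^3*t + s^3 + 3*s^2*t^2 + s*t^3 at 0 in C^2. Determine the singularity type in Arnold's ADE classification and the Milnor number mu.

Type E_{7}, Milnor number mu = 7.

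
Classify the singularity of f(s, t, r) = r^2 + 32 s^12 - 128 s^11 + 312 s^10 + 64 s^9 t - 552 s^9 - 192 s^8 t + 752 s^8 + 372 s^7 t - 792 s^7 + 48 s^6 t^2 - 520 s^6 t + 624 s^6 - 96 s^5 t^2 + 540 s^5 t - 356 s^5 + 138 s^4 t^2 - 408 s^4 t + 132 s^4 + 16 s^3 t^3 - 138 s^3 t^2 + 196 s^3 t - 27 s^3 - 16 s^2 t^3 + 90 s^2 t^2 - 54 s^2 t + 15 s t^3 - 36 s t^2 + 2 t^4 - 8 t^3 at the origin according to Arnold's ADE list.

E_{7}

The Hessian of f at 0 has rank 1. Corank 2; j^3 = -(3*s + 2*t)^3 is a perfect cube, so E-series; the 4-jet and mu = 7 give E_7.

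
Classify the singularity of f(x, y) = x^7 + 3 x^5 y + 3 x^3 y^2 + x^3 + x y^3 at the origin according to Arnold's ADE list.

E7

The Hessian of f at 0 has rank 0. Corank 2; j^3 = x^3 is a perfect cube, so E-series; the 4-jet and mu = 7 give E_7.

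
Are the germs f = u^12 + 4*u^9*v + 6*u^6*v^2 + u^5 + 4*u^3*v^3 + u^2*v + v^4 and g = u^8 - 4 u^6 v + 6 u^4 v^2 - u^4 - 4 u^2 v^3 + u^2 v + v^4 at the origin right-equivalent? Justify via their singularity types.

Yes.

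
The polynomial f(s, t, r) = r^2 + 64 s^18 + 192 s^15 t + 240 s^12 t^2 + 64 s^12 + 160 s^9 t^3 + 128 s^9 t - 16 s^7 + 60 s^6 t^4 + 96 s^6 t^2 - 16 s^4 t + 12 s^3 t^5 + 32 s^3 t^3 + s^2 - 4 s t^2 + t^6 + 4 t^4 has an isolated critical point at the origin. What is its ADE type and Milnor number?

Type A_5, Milnor number mu = 5.

The Hessian of f at 0 has rank 2. Corank 1: A-series; mu = 5 gives A_5.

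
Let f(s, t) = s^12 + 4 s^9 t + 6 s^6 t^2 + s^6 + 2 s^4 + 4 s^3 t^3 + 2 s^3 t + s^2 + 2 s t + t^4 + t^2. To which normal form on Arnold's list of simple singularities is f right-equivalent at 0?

A_{3}

The Hessian of f at 0 has rank 1. Corank 1: A-series; mu = 3 gives A_3.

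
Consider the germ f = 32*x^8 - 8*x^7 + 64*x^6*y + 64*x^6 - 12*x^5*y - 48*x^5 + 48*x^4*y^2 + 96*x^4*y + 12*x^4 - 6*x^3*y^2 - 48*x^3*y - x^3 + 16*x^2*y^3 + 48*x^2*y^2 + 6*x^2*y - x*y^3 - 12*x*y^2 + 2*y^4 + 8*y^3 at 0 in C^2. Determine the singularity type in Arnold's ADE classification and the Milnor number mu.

Type E_7, Milnor number mu = 7.

The Hessian of f at 0 has rank 0. Corank 2; j^3 = -(x - 2*y)^3 is a perfect cube, so E-series; the 4-jet and mu = 7 give E_7.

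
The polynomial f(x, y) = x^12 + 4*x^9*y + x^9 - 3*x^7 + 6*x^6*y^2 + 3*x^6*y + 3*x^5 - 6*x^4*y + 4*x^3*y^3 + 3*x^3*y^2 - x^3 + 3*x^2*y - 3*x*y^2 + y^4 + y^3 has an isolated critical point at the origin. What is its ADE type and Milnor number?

The Hessian of f at 0 is [[0, 0], [0, 0]] with rank 0, so corank 2. A Groebner basis of the Jacobian ideal J(f) in C{x,y} is {y^3, x^2 - 2*x*y + y^2}; counting standard monomials gives mu = 6. Corank 2; j^3 = -(x - y)^3 is a perfect cube, so E-series; the 4-jet and mu = 6 give E_6.

Type E_{6}, Milnor number mu = 6.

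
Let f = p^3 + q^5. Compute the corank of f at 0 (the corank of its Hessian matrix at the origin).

2

Hessian at 0 has rank 0.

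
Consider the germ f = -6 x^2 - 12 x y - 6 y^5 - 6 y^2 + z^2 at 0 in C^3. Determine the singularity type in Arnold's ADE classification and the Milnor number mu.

Type A4, Milnor number mu = 4.

The Hessian of f at 0 has rank 2. Corank 1: A-series; mu = 4 gives A_4.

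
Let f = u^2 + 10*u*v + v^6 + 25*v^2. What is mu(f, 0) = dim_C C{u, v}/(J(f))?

5

The Hessian of f at 0 is [[2, 10], [10, 50]] with rank 1, so corank 1. A Groebner basis of the Jacobian ideal J(f) in C{u,v} is {v^5, u + 5*v}; counting standard monomials gives mu = 5. Corank 1: A-series; mu = 5 gives A_5.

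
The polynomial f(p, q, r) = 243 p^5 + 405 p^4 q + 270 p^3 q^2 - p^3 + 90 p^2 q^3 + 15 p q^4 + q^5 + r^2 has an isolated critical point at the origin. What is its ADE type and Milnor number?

Type E_{8}, Milnor number mu = 8.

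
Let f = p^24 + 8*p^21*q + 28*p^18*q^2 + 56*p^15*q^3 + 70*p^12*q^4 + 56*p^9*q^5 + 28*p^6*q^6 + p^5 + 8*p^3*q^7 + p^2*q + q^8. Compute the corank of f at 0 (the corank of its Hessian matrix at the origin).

2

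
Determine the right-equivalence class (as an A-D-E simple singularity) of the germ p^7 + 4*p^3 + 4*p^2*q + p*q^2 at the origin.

The Hessian of f at 0 is [[0, 0], [0, 0]] with rank 0, so corank 2. A Groebner basis of the Jacobian ideal J(f) in C{p,q} is {128*p*q/7 + q^6 + 64*q^2/7, p*q^2 + q^3/2, p^2 + p*q/2}; counting standard monomials gives mu = 8. Corank 2; j^3 = p*(2*p + q)^2 has shape L^2 M (L != M), so D-series; mu = 8 gives D_8.

D_{8}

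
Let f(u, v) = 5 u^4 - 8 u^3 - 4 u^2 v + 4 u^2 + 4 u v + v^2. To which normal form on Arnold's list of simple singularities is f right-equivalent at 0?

A_{3}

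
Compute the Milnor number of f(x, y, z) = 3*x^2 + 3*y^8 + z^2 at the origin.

The Hessian of f at 0 is [[6, 0, 0], [0, 0, 0], [0, 0, 2]] with rank 2, so corank 1. A Groebner basis of the Jacobian ideal J(f) in C{x,y,z} is {y^7, x, z}; counting standard monomials gives mu = 7. Corank 1: A-series; mu = 7 gives A_7.

7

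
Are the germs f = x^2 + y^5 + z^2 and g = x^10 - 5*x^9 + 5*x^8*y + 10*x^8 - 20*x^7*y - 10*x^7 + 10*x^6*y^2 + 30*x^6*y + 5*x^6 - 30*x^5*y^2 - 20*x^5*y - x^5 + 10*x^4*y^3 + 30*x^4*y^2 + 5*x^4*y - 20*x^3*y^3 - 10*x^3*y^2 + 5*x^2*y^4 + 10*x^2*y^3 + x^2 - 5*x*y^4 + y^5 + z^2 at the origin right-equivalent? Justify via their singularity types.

Yes.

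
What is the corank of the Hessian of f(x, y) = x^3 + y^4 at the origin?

2

The Hessian at 0 is [[0, 0], [0, 0]] of rank 0; hence corank 2.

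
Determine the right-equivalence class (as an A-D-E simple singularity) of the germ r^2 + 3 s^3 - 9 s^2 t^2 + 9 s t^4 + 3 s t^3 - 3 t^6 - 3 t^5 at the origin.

E_7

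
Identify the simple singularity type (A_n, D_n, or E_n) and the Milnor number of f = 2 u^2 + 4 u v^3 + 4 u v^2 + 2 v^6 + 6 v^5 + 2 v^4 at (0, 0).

Type A_4, Milnor number mu = 4.

The Hessian of f at 0 is [[4, 0], [0, 0]] with rank 1, so corank 1. A Groebner basis of the Jacobian ideal J(f) in C{u,v} is {u + v^3 + v^2, u^2, u*v - u - v^2}; counting standard monomials gives mu = 4. Corank 1: A-series; mu = 4 gives A_4.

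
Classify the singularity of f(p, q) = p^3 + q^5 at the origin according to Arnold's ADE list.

The Hessian of f at 0 is [[0, 0], [0, 0]] with rank 0, so corank 2. A Groebner basis of the Jacobian ideal J(f) in C{p,q} is {q^4, p^2}; counting standard monomials gives mu = 8. Corank 2; j^3 = p^3 is a perfect cube, so E-series; the 5-jet and mu = 8 give E_8.

E_8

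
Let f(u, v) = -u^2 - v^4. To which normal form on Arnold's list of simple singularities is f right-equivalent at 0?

A3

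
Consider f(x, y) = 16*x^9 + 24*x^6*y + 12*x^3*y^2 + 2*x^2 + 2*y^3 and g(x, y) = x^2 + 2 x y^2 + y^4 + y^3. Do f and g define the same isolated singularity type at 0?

Yes.

The Hessian of f at 0 has rank 1. Corank 1: A-series; mu = 2 gives A_2. The Hessian of g at 0 has rank 1. Corank 1: A-series; mu = 2 gives A_2. Both have type A_2, hence right-equivalent.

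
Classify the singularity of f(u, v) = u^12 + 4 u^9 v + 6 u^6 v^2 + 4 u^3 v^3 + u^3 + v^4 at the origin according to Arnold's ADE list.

E_{6}

The Hessian of f at 0 has rank 0. Corank 2; j^3 = u^3 is a perfect cube, so E-series; the 4-jet and mu = 6 give E_6.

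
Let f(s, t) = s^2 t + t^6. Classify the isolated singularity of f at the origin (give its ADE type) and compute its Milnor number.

Type D7, Milnor number mu = 7.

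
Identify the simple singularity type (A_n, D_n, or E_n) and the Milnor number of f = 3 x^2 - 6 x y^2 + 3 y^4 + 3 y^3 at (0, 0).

Type A_2, Milnor number mu = 2.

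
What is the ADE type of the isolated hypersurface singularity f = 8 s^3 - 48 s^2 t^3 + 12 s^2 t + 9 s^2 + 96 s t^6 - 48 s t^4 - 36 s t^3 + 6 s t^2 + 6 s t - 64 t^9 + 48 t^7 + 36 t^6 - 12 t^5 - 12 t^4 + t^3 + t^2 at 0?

A_{2}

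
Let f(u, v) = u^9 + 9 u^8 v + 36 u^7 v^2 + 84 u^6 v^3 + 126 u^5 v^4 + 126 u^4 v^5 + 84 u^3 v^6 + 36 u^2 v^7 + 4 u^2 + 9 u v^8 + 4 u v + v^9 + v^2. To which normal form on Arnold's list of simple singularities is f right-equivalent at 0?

The Hessian of f at 0 is [[8, 4], [4, 2]] with rank 1, so corank 1. A Groebner basis of the Jacobian ideal J(f) in C{u,v} is {v^8, u + v/2}; counting standard monomials gives mu = 8. Corank 1: A-series; mu = 8 gives A_8.

A8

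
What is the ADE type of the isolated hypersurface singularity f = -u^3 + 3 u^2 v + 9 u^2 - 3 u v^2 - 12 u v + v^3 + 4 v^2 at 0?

A_{2}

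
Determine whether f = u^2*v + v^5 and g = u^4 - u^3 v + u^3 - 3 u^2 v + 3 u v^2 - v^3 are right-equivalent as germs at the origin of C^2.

The Hessian of f at 0 has rank 0. Corank 2; j^3 = u^2*v has shape L^2 M (L != M), so D-series; mu = 6 gives D_6. The Hessian of g at 0 has rank 0. Corank 2; j^3 = (u - v)^3 is a perfect cube, so E-series; the 4-jet and mu = 7 give E_7. f is D_6 but g is E_7, hence not right-equivalent.

No.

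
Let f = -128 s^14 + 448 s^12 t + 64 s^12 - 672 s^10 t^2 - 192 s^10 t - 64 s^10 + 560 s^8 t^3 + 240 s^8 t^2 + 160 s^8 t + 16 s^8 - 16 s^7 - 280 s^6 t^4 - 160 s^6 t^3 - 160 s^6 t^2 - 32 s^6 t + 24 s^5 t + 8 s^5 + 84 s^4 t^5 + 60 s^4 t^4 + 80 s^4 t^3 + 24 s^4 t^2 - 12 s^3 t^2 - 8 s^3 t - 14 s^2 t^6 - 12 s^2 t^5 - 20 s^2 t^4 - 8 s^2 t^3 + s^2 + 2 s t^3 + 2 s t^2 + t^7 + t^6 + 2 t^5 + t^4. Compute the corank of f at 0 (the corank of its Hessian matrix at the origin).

1

The Hessian at 0 is [[2, 0], [0, 0]] of rank 1; hence corank 1.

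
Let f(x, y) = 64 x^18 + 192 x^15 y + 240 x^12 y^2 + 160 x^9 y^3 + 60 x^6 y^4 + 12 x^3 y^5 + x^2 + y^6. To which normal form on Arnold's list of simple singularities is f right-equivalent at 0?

A_{5}

The Hessian of f at 0 has rank 1. Corank 1: A-series; mu = 5 gives A_5.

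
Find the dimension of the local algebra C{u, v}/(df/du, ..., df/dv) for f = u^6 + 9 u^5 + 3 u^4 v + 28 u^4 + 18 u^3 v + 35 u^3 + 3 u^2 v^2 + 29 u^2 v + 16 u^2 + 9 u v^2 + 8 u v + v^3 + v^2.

2

The Hessian of f at 0 has rank 1. Corank 1: A-series; mu = 2 gives A_2.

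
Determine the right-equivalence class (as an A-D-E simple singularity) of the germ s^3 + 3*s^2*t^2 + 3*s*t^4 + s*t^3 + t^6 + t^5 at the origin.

E_{7}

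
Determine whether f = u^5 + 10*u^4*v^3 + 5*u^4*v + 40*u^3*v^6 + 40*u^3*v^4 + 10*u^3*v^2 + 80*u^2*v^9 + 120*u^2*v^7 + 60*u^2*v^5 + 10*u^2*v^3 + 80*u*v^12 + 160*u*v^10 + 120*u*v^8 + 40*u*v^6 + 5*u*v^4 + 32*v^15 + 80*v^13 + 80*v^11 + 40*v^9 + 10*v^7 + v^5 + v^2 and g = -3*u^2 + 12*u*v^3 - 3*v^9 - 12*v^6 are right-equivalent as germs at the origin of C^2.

The Hessian of f at 0 has rank 1. Corank 1: A-series; mu = 4 gives A_4. The Hessian of g at 0 has rank 1. Corank 1: A-series; mu = 8 gives A_8. f is A_4 but g is A_8, hence not right-equivalent.

No.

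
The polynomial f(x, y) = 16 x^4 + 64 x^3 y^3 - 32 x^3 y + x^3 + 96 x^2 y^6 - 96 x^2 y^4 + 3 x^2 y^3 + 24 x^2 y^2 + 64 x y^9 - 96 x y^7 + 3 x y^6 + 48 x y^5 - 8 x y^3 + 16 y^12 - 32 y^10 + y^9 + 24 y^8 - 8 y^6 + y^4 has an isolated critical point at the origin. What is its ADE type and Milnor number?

Type E_6, Milnor number mu = 6.

The Hessian of f at 0 has rank 0. Corank 2; j^3 = x^3 is a perfect cube, so E-series; the 4-jet and mu = 6 give E_6.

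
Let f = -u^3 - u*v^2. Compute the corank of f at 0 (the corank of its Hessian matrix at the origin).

Hessian at 0 has rank 0.

2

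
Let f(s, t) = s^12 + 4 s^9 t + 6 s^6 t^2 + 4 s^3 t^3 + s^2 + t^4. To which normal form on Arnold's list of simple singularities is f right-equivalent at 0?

A3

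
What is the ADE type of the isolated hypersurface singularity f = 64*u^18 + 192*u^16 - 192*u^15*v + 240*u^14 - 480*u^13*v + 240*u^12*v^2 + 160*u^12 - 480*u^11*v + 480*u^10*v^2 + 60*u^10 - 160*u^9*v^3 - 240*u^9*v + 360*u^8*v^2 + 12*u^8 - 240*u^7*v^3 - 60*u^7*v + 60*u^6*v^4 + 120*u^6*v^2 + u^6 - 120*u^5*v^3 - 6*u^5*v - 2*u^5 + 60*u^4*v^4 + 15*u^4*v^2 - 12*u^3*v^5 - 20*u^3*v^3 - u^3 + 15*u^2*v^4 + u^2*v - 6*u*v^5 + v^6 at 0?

D_7

The Hessian of f at 0 has rank 0. Corank 2; j^3 = -u^2*(u - v) has shape L^2 M (L != M), so D-series; mu = 7 gives D_7.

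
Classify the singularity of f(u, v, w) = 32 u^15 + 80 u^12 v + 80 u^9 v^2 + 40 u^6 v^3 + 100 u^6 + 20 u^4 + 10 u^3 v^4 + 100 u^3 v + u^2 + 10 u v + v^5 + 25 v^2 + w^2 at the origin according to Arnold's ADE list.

A_4

The Hessian of f at 0 is [[2, 10, 0], [10, 50, 0], [0, 0, 2]] with rank 2, so corank 1. A Groebner basis of the Jacobian ideal J(f) in C{u,v,w} is {-u/1250 + v^3 - v/250, u^2 - 25*v^2, u*v + 5*v^2, w}; counting standard monomials gives mu = 4. Corank 1: A-series; mu = 4 gives A_4.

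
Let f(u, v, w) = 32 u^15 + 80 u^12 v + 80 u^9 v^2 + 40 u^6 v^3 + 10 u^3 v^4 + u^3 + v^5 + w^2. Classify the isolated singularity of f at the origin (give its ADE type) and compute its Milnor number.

Type E8, Milnor number mu = 8.

The Hessian of f at 0 is [[0, 0, 0], [0, 0, 0], [0, 0, 2]] with rank 1, so corank 2. A Groebner basis of the Jacobian ideal J(f) in C{u,v,w} is {v^4, u^2, w}; counting standard monomials gives mu = 8. Corank 2; j^3 = u^3 is a perfect cube, so E-series; the 5-jet and mu = 8 give E_8.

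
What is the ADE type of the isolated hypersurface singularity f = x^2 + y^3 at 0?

A2

The Hessian of f at 0 has rank 1. Corank 1: A-series; mu = 2 gives A_2.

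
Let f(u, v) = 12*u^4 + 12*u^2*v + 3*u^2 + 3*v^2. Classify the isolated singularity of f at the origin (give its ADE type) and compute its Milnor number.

Type A_{1}, Milnor number mu = 1.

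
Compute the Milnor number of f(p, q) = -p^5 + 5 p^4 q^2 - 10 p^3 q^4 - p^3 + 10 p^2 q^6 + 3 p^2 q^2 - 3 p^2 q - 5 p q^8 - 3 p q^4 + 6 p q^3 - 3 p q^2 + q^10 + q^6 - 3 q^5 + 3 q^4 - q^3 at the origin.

8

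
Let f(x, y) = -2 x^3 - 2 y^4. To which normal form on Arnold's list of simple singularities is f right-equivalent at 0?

The Hessian of f at 0 has rank 0. Corank 2; j^3 = -2*x^3 is a perfect cube, so E-series; the 4-jet and mu = 6 give E_6.

E_{6}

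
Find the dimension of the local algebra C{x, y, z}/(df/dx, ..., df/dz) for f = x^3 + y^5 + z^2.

The Hessian of f at 0 has rank 1. Corank 2; j^3 = x^3 is a perfect cube, so E-series; the 5-jet and mu = 8 give E_8.

8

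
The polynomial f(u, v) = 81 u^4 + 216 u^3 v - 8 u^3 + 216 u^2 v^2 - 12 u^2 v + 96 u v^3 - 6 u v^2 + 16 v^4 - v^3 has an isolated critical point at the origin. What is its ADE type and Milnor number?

The Hessian of f at 0 has rank 0. Corank 2; j^3 = -(2*u + v)^3 is a perfect cube, so E-series; the 4-jet and mu = 6 give E_6.

Type E_{6}, Milnor number mu = 6.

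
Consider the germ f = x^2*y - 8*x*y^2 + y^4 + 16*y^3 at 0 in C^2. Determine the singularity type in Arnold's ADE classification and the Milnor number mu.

The Hessian of f at 0 is [[0, 0], [0, 0]] with rank 0, so corank 2. A Groebner basis of the Jacobian ideal J(f) in C{x,y} is {x^3 + 16*x^2 - 256*y^2, x^2/4 + y^3 - 4*y^2, x*y - 4*y^2}; counting standard monomials gives mu = 5. Corank 2; j^3 = y*(x - 4*y)^2 has shape L^2 M (L != M), so D-series; mu = 5 gives D_5.

Type D5, Milnor number mu = 5.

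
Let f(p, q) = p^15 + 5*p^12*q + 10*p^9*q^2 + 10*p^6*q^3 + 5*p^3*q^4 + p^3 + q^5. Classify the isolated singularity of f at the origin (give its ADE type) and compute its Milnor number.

Type E8, Milnor number mu = 8.

The Hessian of f at 0 has rank 0. Corank 2; j^3 = p^3 is a perfect cube, so E-series; the 5-jet and mu = 8 give E_8.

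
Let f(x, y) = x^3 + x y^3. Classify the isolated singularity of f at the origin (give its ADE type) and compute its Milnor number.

Type E7, Milnor number mu = 7.

The Hessian of f at 0 has rank 0. Corank 2; j^3 = x^3 is a perfect cube, so E-series; the 4-jet and mu = 7 give E_7.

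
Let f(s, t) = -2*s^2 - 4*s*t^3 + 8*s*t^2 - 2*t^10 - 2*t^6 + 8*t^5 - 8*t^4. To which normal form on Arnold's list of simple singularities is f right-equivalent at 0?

The Hessian of f at 0 has rank 1. Corank 1: A-series; mu = 9 gives A_9.

A_9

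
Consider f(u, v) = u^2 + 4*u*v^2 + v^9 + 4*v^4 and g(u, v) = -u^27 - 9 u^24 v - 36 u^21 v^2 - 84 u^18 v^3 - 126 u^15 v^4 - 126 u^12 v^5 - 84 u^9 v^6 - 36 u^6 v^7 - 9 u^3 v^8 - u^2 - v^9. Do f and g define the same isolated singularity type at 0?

Yes.

The Hessian of f at 0 has rank 1. Corank 1: A-series; mu = 8 gives A_8. The Hessian of g at 0 has rank 1. Corank 1: A-series; mu = 8 gives A_8. Both have type A_8, hence right-equivalent.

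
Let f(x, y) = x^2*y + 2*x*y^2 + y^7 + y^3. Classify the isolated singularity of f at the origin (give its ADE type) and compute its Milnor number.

The Hessian of f at 0 has rank 0. Corank 2; j^3 = y*(x + y)^2 has shape L^2 M (L != M), so D-series; mu = 8 gives D_8.

Type D_{8}, Milnor number mu = 8.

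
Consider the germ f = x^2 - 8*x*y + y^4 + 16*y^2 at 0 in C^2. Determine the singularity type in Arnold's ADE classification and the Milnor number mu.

The Hessian of f at 0 is [[2, -8], [-8, 32]] with rank 1, so corank 1. A Groebner basis of the Jacobian ideal J(f) in C{x,y} is {y^3, x - 4*y}; counting standard monomials gives mu = 3. Corank 1: A-series; mu = 3 gives A_3.

Type A3, Milnor number mu = 3.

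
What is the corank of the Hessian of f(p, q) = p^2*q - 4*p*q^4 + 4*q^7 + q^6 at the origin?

2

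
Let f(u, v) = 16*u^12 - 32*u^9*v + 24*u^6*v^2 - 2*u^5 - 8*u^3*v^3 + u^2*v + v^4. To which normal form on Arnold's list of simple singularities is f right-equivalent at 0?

The Hessian of f at 0 has rank 0. Corank 2; j^3 = u^2*v has shape L^2 M (L != M), so D-series; mu = 5 gives D_5.

D_{5}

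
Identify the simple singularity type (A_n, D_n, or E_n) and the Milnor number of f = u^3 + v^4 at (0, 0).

Type E_6, Milnor number mu = 6.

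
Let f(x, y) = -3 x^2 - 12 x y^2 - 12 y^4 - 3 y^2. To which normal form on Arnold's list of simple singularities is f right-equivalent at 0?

A_{1}

The Hessian of f at 0 is [[-6, 0], [0, -6]] with rank 2, so corank 0. A Groebner basis of the Jacobian ideal J(f) in C{x,y} is {x, y}; counting standard monomials gives mu = 1. Corank 0: nondegenerate Morse point, so A_1.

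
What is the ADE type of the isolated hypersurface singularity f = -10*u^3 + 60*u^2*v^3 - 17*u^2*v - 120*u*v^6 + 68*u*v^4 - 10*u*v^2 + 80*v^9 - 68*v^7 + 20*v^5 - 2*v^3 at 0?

D_4

The Hessian of f at 0 is [[0, 0], [0, 0]] with rank 0, so corank 2. A Groebner basis of the Jacobian ideal J(f) in C{u,v} is {v^3, u^2 - 2*v^2/11, u*v + 5*v^2/11}; counting standard monomials gives mu = 4. Corank 2; j^3 = -(2*u + v)*(5*u^2 + 6*u*v + 2*v^2) splits into three distinct lines over C (the quadratic factor has nonzero discriminant), so D_4.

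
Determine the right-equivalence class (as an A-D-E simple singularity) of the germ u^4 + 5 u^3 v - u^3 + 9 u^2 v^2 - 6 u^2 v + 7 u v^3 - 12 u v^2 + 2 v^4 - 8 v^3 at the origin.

E_7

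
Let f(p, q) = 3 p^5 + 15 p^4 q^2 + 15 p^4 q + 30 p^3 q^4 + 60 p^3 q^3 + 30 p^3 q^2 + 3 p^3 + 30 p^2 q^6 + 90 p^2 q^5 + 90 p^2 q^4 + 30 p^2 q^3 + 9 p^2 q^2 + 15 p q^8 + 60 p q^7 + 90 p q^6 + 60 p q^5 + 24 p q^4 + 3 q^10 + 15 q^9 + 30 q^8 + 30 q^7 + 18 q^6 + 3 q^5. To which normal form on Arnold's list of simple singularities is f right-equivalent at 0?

E8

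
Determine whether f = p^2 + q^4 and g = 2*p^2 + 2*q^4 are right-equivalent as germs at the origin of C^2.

The Hessian of f at 0 is [[2, 0], [0, 0]] with rank 1, so corank 1. A Groebner basis of the Jacobian ideal J(f) in C{p,q} is {q^3, p}; counting standard monomials gives mu = 3. Corank 1: A-series; mu = 3 gives A_3. The Hessian of g at 0 is [[4, 0], [0, 0]] with rank 1, so corank 1. A Groebner basis of the Jacobian ideal J(g) in C{p,q} is {q^3, p}; counting standard monomials gives mu = 3. Corank 1: A-series; mu = 3 gives A_3. Both have type A_3, hence right-equivalent.

Yes.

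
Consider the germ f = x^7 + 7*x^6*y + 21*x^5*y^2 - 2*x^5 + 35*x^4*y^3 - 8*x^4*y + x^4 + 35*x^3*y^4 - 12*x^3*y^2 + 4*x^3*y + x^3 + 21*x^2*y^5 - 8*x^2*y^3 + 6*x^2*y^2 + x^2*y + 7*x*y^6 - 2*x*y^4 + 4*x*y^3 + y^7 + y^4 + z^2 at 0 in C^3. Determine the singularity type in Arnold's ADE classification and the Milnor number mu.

Type D5, Milnor number mu = 5.

The Hessian of f at 0 has rank 1. Corank 2; j^3 = x^2*(x + y) has shape L^2 M (L != M), so D-series; mu = 5 gives D_5.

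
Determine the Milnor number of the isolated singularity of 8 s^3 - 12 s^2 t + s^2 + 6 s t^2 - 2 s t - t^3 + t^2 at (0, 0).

2

The Hessian of f at 0 has rank 1. Corank 1: A-series; mu = 2 gives A_2.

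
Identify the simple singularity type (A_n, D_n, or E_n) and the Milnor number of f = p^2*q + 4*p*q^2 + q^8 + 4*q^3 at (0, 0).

The Hessian of f at 0 has rank 0. Corank 2; j^3 = q*(p + 2*q)^2 has shape L^2 M (L != M), so D-series; mu = 9 gives D_9.

Type D9, Milnor number mu = 9.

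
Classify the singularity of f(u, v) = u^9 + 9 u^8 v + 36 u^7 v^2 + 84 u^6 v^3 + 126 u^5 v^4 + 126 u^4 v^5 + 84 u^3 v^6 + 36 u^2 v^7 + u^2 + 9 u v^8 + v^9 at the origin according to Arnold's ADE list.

A_{8}

The Hessian of f at 0 has rank 1. Corank 1: A-series; mu = 8 gives A_8.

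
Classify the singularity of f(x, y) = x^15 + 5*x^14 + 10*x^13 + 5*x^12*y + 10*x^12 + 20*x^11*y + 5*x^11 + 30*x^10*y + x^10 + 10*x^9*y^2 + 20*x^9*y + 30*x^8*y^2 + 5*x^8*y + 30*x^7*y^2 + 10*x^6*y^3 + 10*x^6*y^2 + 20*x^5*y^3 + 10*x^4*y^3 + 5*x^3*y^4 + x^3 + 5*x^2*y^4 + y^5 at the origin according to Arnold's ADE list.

The Hessian of f at 0 is [[0, 0], [0, 0]] with rank 0, so corank 2. A Groebner basis of the Jacobian ideal J(f) in C{x,y} is {y^4, x^2}; counting standard monomials gives mu = 8. Corank 2; j^3 = x^3 is a perfect cube, so E-series; the 5-jet and mu = 8 give E_8.

E_8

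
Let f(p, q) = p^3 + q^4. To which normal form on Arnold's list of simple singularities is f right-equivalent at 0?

E6

The Hessian of f at 0 is [[0, 0], [0, 0]] with rank 0, so corank 2. A Groebner basis of the Jacobian ideal J(f) in C{p,q} is {q^3, p^2}; counting standard monomials gives mu = 6. Corank 2; j^3 = p^3 is a perfect cube, so E-series; the 4-jet and mu = 6 give E_6.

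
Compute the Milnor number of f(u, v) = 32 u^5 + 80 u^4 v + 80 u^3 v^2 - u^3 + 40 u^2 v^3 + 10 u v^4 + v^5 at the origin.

8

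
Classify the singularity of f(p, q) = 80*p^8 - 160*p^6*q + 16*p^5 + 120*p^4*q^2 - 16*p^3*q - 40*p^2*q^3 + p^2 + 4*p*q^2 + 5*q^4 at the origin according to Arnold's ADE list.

The Hessian of f at 0 is [[2, 0], [0, 0]] with rank 1, so corank 1. A Groebner basis of the Jacobian ideal J(f) in C{p,q} is {p^2, p*q, p/2 + q^2}; counting standard monomials gives mu = 3. Corank 1: A-series; mu = 3 gives A_3.

A3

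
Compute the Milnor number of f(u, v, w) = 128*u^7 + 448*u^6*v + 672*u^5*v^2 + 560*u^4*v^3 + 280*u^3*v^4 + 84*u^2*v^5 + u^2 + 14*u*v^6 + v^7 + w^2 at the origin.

6

The Hessian of f at 0 has rank 2. Corank 1: A-series; mu = 6 gives A_6.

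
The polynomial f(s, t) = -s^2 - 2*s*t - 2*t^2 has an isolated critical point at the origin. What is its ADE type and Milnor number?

Type A1, Milnor number mu = 1.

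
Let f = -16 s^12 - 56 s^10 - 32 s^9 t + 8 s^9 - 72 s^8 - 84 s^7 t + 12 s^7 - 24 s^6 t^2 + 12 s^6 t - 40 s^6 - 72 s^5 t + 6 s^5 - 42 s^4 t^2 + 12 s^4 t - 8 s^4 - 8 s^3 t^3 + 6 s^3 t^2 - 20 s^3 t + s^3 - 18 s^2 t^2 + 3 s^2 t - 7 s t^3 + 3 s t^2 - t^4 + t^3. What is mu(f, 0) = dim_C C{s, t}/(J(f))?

7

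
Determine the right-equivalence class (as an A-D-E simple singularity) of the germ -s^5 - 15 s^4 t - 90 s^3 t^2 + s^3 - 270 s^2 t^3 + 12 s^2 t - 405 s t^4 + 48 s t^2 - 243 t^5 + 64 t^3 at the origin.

The Hessian of f at 0 has rank 0. Corank 2; j^3 = (s + 4*t)^3 is a perfect cube, so E-series; the 5-jet and mu = 8 give E_8.

E_{8}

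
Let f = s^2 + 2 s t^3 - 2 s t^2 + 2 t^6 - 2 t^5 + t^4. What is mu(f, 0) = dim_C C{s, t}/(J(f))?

5

The Hessian of f at 0 has rank 1. Corank 1: A-series; mu = 5 gives A_5.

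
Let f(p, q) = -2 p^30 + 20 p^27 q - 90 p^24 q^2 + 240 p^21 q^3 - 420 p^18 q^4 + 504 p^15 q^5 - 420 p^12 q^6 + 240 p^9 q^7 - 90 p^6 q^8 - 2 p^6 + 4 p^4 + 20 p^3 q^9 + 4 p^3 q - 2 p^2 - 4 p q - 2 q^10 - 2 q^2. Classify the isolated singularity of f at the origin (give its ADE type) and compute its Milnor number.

Type A9, Milnor number mu = 9.

The Hessian of f at 0 has rank 1. Corank 1: A-series; mu = 9 gives A_9.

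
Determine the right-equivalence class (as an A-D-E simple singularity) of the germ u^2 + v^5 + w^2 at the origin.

The Hessian of f at 0 is [[2, 0, 0], [0, 0, 0], [0, 0, 2]] with rank 2, so corank 1. A Groebner basis of the Jacobian ideal J(f) in C{u,v,w} is {v^4, u, w}; counting standard monomials gives mu = 4. Corank 1: A-series; mu = 4 gives A_4.

A4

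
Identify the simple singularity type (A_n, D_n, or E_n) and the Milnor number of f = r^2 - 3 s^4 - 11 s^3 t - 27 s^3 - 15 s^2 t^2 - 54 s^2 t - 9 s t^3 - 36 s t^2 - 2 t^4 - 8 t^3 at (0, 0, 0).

The Hessian of f at 0 is [[0, 0, 0], [0, 0, 0], [0, 0, 2]] with rank 1, so corank 2. A Groebner basis of the Jacobian ideal J(f) in C{s,t,r} is {19683*s^2 + 26244*s*t + t^4 + 27*t^3 + 8748*t^2, s^3 + 270*s^2 + 360*s*t + 2*t^3/3 + 120*t^2, s^2*t - 243*s^2 - 324*s*t - 7*t^3/9 - 108*t^2, 162*s^2 + s*t^2 + 216*s*t + 8*t^3/9 + 72*t^2, r}; counting standard monomials gives mu = 7. Corank 2; j^3 = -(3*s + 2*t)^3 is a perfect cube, so E-series; the 4-jet and mu = 7 give E_7.

Type E_7, Milnor number mu = 7.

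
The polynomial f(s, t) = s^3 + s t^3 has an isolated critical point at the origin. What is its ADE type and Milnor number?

Type E_7, Milnor number mu = 7.

The Hessian of f at 0 has rank 0. Corank 2; j^3 = s^3 is a perfect cube, so E-series; the 4-jet and mu = 7 give E_7.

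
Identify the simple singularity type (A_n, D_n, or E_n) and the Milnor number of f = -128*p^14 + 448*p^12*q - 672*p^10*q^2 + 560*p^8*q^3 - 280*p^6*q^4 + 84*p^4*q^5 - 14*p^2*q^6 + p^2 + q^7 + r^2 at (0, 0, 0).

Type A6, Milnor number mu = 6.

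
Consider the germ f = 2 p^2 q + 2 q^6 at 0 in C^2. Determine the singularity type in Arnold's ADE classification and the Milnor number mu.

The Hessian of f at 0 has rank 0. Corank 2; j^3 = 2*p^2*q has shape L^2 M (L != M), so D-series; mu = 7 gives D_7.

Type D_{7}, Milnor number mu = 7.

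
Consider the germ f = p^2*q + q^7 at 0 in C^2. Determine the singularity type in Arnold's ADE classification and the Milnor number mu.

Type D_{8}, Milnor number mu = 8.

The Hessian of f at 0 has rank 0. Corank 2; j^3 = p^2*q has shape L^2 M (L != M), so D-series; mu = 8 gives D_8.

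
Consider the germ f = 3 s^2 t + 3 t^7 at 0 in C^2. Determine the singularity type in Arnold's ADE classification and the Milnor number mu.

Type D8, Milnor number mu = 8.

The Hessian of f at 0 has rank 0. Corank 2; j^3 = 3*s^2*t has shape L^2 M (L != M), so D-series; mu = 8 gives D_8.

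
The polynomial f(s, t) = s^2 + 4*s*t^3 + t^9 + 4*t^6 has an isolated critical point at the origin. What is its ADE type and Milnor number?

Type A_{8}, Milnor number mu = 8.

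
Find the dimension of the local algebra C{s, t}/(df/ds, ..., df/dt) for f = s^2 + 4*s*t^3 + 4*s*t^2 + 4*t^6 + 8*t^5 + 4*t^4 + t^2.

1

The Hessian of f at 0 is [[2, 0], [0, 2]] with rank 2, so corank 0. A Groebner basis of the Jacobian ideal J(f) in C{s,t} is {s, t}; counting standard monomials gives mu = 1. Corank 0: nondegenerate Morse point, so A_1.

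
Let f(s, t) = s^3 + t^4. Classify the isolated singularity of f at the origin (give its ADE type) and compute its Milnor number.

Type E_{6}, Milnor number mu = 6.

The Hessian of f at 0 has rank 0. Corank 2; j^3 = s^3 is a perfect cube, so E-series; the 4-jet and mu = 6 give E_6.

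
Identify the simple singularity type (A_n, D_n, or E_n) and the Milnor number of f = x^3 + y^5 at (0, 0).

Type E_{8}, Milnor number mu = 8.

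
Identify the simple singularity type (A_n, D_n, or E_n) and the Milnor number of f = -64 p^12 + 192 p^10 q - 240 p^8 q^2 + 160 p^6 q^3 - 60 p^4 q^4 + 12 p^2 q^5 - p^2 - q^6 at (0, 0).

Type A5, Milnor number mu = 5.

The Hessian of f at 0 has rank 1. Corank 1: A-series; mu = 5 gives A_5.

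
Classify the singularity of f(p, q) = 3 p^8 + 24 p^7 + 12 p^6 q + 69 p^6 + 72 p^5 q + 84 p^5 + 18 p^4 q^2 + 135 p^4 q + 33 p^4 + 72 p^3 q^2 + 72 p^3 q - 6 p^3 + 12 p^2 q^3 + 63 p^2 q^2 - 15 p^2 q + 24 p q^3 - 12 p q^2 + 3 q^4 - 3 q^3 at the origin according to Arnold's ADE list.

D_5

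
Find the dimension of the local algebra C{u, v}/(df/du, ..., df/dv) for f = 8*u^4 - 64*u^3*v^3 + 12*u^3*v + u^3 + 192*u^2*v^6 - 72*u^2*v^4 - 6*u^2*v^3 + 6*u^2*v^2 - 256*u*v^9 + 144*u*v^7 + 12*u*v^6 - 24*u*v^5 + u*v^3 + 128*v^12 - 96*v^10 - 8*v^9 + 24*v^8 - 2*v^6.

7

The Hessian of f at 0 is [[0, 0], [0, 0]] with rank 0, so corank 2. A Groebner basis of the Jacobian ideal J(f) in C{u,v} is {3*u^2/4 + v^4 + v^3/4, u^3, u^2*v - u^2/4 - v^3/12, u^2 + u*v^2 + v^3/3}; counting standard monomials gives mu = 7. Corank 2; j^3 = u^3 is a perfect cube, so E-series; the 4-jet and mu = 7 give E_7.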